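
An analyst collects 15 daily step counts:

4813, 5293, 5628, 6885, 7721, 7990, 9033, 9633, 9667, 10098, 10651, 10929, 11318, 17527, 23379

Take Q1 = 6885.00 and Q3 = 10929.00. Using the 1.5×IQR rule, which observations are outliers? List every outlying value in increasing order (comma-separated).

17527, 23379

IQR = Q3 − Q1 = 10929.00 − 6885.00 = 4044.00.
Lower fence = Q1 − 1.5·IQR = 6885.00 − 6066.00 = 819.00.
Upper fence = Q3 + 1.5·IQR = 10929.00 + 6066.00 = 16995.00.
17527 > 16995.00 → outlier.
23379 > 16995.00 → outlier.
All remaining values lie within [819.00, 16995.00].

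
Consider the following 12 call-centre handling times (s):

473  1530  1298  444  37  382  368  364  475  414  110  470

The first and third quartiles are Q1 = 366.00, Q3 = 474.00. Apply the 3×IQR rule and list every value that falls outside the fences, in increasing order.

37, 1298, 1530

IQR = Q3 − Q1 = 474.00 − 366.00 = 108.00.
Lower fence = Q1 − 3·IQR = 366.00 − 324.00 = 42.00.
Upper fence = Q3 + 3·IQR = 474.00 + 324.00 = 798.00.
37 < 42.00 → outlier.
1298 > 798.00 → outlier.
1530 > 798.00 → outlier.
All remaining values lie within [42.00, 798.00].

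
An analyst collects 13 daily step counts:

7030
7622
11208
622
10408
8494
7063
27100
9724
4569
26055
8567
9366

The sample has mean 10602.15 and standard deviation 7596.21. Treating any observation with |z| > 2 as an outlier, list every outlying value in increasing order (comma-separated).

26055, 27100

Cutoffs at x̄ ± 2s: 10602.15 ± 2·7596.21 = [-4590.27, 25794.57].
26055: z = 2.03, |z| > 2 → outlier.
27100: z = 2.17, |z| > 2 → outlier.
Every other value lies within [-4590.27, 25794.57].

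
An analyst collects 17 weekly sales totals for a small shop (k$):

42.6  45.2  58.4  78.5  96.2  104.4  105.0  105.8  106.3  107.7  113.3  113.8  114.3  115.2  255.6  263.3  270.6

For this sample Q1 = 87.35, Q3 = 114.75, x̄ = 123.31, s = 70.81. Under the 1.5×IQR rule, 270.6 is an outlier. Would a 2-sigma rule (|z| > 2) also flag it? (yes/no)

z = (270.6 − 123.31) / 70.81 = 2.08.
|z| = 2.08 > 2.

yes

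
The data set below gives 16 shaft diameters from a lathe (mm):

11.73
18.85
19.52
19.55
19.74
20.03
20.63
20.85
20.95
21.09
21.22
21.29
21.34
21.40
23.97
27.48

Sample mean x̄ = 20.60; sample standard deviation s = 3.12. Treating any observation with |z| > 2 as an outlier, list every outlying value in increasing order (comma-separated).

Cutoffs at x̄ ± 2s: 20.60 ± 2·3.12 = [14.36, 26.84].
11.73: z = -2.84, |z| > 2 → outlier.
27.48: z = 2.21, |z| > 2 → outlier.
Every other value lies within [14.36, 26.84].

11.73, 27.48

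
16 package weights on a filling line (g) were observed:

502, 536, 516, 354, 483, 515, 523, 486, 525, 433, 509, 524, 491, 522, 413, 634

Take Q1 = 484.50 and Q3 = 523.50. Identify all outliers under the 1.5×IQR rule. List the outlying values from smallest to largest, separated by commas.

354, 413, 634

IQR = Q3 − Q1 = 523.50 − 484.50 = 39.00.
Lower fence = Q1 − 1.5·IQR = 484.50 − 58.50 = 426.00.
Upper fence = Q3 + 1.5·IQR = 523.50 + 58.50 = 582.00.
354 < 426.00 → outlier.
413 < 426.00 → outlier.
634 > 582.00 → outlier.
All remaining values lie within [426.00, 582.00].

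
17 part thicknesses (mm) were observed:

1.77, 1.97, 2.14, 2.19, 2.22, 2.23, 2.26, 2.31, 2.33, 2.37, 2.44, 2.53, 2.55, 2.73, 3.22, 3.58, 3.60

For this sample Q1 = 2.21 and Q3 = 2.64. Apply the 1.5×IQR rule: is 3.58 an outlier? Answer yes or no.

yes

IQR = Q3 − Q1 = 2.64 − 2.21 = 0.43.
Lower fence = Q1 − 1.5·IQR = 2.21 − 0.645 = 1.565.
Upper fence = Q3 + 1.5·IQR = 2.64 + 0.645 = 3.285.
3.58 lies above the upper fence.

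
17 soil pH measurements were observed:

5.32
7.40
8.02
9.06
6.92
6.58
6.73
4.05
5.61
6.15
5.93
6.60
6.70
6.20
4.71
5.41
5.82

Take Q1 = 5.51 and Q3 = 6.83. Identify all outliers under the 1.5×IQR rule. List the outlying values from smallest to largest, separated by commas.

9.06

IQR = Q3 − Q1 = 6.83 − 5.51 = 1.32.
Lower fence = Q1 − 1.5·IQR = 5.51 − 1.98 = 3.53.
Upper fence = Q3 + 1.5·IQR = 6.83 + 1.98 = 8.81.
9.06 > 8.81 → outlier.
All remaining values lie within [3.53, 8.81].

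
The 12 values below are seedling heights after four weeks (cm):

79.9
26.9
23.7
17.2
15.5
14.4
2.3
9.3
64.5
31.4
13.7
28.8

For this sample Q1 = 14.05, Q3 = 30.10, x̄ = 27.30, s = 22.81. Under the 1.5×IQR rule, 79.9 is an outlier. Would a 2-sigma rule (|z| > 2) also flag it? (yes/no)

z = (79.9 − 27.30) / 22.81 = 2.31.
|z| = 2.31 > 2.

yes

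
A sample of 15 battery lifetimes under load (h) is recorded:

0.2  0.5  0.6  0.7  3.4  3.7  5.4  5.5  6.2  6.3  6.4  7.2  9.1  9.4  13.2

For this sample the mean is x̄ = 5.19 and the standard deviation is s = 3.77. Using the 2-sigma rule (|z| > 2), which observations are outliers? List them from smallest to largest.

13.2

Cutoffs at x̄ ± 2s: 5.19 ± 2·3.77 = [-2.35, 12.73].
13.2: z = 2.12, |z| > 2 → outlier.
Every other value lies within [-2.35, 12.73].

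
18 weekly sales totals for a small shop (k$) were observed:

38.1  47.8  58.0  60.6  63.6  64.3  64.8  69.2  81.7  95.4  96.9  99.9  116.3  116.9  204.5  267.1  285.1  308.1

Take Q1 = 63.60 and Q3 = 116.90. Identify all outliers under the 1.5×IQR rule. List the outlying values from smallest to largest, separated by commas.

204.5, 267.1, 285.1, 308.1

IQR = Q3 − Q1 = 116.90 − 63.60 = 53.30.
Lower fence = Q1 − 1.5·IQR = 63.60 − 79.95 = -16.35.
Upper fence = Q3 + 1.5·IQR = 116.90 + 79.95 = 196.85.
204.5 > 196.85 → outlier.
267.1 > 196.85 → outlier.
285.1 > 196.85 → outlier.
308.1 > 196.85 → outlier.
All remaining values lie within [-16.35, 196.85].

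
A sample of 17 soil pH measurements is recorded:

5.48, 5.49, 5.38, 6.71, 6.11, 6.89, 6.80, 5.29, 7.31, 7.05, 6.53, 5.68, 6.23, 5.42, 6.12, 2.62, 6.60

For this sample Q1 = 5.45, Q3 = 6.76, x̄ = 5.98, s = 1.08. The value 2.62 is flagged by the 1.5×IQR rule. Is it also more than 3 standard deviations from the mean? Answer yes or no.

yes

z = (2.62 − 5.98) / 1.08 = -3.11.
|z| = 3.11 > 3.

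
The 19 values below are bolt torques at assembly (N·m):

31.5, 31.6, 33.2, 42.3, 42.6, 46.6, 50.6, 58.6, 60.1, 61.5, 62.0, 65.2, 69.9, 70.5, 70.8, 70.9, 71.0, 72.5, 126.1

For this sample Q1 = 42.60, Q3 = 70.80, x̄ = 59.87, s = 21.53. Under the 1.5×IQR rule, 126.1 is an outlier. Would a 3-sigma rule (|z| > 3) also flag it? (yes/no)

yes

z = (126.1 − 59.87) / 21.53 = 3.08.
|z| = 3.08 > 3.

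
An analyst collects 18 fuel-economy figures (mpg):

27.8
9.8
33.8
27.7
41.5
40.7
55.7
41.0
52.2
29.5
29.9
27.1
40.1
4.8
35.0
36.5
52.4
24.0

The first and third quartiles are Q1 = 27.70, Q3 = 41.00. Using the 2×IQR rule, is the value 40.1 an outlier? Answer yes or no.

IQR = Q3 − Q1 = 41.00 − 27.70 = 13.30.
Lower fence = Q1 − 2·IQR = 27.70 − 26.60 = 1.10.
Upper fence = Q3 + 2·IQR = 41.00 + 26.60 = 67.60.
40.1 lies within [1.10, 67.60].

no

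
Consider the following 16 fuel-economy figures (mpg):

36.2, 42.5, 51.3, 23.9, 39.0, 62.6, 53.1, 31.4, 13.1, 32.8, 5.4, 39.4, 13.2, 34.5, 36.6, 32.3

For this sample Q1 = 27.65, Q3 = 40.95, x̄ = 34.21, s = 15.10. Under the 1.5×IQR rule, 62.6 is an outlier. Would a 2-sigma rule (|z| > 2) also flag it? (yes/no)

z = (62.6 − 34.21) / 15.10 = 1.88.
|z| = 1.88 ≤ 2.

no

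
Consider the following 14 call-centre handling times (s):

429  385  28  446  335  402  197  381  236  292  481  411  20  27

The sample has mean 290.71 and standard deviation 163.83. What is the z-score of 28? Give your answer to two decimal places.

z = (28 − 290.71) / 163.83 = -1.60.

-1.60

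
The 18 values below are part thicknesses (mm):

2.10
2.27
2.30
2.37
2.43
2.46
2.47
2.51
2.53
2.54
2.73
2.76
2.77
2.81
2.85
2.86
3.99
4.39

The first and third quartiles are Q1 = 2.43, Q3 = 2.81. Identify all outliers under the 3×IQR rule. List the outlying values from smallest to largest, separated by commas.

IQR = Q3 − Q1 = 2.81 − 2.43 = 0.38.
Lower fence = Q1 − 3·IQR = 2.43 − 1.14 = 1.29.
Upper fence = Q3 + 3·IQR = 2.81 + 1.14 = 3.95.
3.99 > 3.95 → outlier.
4.39 > 3.95 → outlier.
All remaining values lie within [1.29, 3.95].

3.99, 4.39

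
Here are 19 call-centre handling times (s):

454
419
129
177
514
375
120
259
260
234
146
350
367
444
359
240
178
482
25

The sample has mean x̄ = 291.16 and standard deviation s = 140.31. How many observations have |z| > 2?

0

Cutoffs: x̄ ± 2s = [10.54, 571.78].
Every value lies within the cutoffs.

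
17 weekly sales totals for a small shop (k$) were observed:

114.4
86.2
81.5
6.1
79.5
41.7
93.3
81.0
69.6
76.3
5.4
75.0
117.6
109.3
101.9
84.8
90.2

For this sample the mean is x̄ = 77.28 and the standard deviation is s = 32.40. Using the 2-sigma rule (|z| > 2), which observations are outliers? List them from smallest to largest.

Cutoffs at x̄ ± 2s: 77.28 ± 2·32.40 = [12.48, 142.08].
5.4: z = -2.22, |z| > 2 → outlier.
6.1: z = -2.20, |z| > 2 → outlier.
Every other value lies within [12.48, 142.08].

5.4, 6.1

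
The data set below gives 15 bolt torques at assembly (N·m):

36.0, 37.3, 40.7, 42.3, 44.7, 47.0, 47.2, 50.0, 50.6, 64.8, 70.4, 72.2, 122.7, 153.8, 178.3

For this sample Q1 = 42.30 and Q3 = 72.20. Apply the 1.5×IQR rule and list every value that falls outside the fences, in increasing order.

122.7, 153.8, 178.3

IQR = Q3 − Q1 = 72.20 − 42.30 = 29.90.
Lower fence = Q1 − 1.5·IQR = 42.30 − 44.85 = -2.55.
Upper fence = Q3 + 1.5·IQR = 72.20 + 44.85 = 117.05.
122.7 > 117.05 → outlier.
153.8 > 117.05 → outlier.
178.3 > 117.05 → outlier.
All remaining values lie within [-2.55, 117.05].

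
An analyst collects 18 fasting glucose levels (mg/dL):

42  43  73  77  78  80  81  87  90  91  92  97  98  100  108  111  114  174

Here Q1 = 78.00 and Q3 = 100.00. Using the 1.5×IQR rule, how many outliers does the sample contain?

IQR = 22.00; fences at 78.00 − 33.00 = 45.00 and 100.00 + 33.00 = 133.00.
Outside the cutoffs: 42, 43, 174.

3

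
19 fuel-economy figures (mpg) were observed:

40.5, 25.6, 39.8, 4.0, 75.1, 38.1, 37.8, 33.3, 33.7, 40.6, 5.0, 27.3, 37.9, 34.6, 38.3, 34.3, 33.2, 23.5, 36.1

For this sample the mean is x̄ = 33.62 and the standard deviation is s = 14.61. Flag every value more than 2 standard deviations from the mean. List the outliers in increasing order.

Cutoffs at x̄ ± 2s: 33.62 ± 2·14.61 = [4.40, 62.84].
4.0: z = -2.03, |z| > 2 → outlier.
75.1: z = 2.84, |z| > 2 → outlier.
Every other value lies within [4.40, 62.84].

4.0, 75.1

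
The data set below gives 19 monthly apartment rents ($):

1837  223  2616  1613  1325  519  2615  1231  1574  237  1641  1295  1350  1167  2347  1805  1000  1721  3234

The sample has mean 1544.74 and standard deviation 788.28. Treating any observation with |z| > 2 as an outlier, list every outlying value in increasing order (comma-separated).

Cutoffs at x̄ ± 2s: 1544.74 ± 2·788.28 = [-31.82, 3121.30].
3234: z = 2.14, |z| > 2 → outlier.
Every other value lies within [-31.82, 3121.30].

3234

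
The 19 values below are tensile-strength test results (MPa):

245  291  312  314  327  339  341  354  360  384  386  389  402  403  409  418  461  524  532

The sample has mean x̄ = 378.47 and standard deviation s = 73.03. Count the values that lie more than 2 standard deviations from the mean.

Cutoffs: x̄ ± 2s = [232.41, 524.53].
Outside the cutoffs: 532.

1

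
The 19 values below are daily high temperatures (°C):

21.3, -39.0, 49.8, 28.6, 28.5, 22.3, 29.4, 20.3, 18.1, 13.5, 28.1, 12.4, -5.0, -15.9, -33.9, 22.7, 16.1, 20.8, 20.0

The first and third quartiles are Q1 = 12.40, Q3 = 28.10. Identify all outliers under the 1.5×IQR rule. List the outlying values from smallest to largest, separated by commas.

-39.0, -33.9, -15.9

IQR = Q3 − Q1 = 28.10 − 12.40 = 15.70.
Lower fence = Q1 − 1.5·IQR = 12.40 − 23.55 = -11.15.
Upper fence = Q3 + 1.5·IQR = 28.10 + 23.55 = 51.65.
-39.0 < -11.15 → outlier.
-33.9 < -11.15 → outlier.
-15.9 < -11.15 → outlier.
All remaining values lie within [-11.15, 51.65].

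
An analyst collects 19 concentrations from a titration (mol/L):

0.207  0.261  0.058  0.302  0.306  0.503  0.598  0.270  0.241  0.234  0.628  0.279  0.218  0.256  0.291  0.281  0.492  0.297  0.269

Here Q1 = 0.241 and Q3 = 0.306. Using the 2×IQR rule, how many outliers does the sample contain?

IQR = 0.065; fences at 0.241 − 0.130 = 0.111 and 0.306 + 0.130 = 0.436.
Outside the cutoffs: 0.058, 0.492, 0.503, 0.598, 0.628.

5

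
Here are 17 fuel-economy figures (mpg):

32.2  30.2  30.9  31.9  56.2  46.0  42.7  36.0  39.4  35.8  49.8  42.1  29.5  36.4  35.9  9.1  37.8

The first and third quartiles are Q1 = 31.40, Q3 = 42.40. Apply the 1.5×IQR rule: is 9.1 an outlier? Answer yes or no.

IQR = Q3 − Q1 = 42.40 − 31.40 = 11.00.
Lower fence = Q1 − 1.5·IQR = 31.40 − 16.50 = 14.90.
Upper fence = Q3 + 1.5·IQR = 42.40 + 16.50 = 58.90.
9.1 lies below the lower fence.

yes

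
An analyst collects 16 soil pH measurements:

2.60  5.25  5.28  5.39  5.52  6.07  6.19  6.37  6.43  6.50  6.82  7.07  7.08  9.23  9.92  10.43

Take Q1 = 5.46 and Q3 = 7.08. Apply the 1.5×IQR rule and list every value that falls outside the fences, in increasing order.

2.60, 9.92, 10.43

IQR = Q3 − Q1 = 7.08 − 5.46 = 1.62.
Lower fence = Q1 − 1.5·IQR = 5.46 − 2.43 = 3.03.
Upper fence = Q3 + 1.5·IQR = 7.08 + 2.43 = 9.51.
2.60 < 3.03 → outlier.
9.92 > 9.51 → outlier.
10.43 > 9.51 → outlier.
All remaining values lie within [3.03, 9.51].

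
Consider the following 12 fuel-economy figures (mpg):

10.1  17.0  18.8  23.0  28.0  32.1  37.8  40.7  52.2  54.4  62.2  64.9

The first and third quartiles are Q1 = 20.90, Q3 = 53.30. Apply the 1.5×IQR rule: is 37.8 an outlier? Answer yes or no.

no

IQR = Q3 − Q1 = 53.30 − 20.90 = 32.40.
Lower fence = Q1 − 1.5·IQR = 20.90 − 48.60 = -27.70.
Upper fence = Q3 + 1.5·IQR = 53.30 + 48.60 = 101.90.
37.8 lies within [-27.70, 101.90].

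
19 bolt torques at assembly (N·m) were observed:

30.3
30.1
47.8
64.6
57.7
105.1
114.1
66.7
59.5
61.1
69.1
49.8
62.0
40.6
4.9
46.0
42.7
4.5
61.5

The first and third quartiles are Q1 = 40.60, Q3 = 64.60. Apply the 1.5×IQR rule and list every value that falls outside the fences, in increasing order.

IQR = Q3 − Q1 = 64.60 − 40.60 = 24.00.
Lower fence = Q1 − 1.5·IQR = 40.60 − 36.00 = 4.60.
Upper fence = Q3 + 1.5·IQR = 64.60 + 36.00 = 100.60.
4.5 < 4.60 → outlier.
105.1 > 100.60 → outlier.
114.1 > 100.60 → outlier.
All remaining values lie within [4.60, 100.60].

4.5, 105.1, 114.1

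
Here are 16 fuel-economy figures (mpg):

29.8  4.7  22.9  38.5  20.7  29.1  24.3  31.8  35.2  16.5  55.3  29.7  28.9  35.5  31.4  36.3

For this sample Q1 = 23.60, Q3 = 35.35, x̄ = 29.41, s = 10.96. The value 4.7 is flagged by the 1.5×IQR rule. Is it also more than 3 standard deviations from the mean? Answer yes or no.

z = (4.7 − 29.41) / 10.96 = -2.25.
|z| = 2.25 ≤ 3.

no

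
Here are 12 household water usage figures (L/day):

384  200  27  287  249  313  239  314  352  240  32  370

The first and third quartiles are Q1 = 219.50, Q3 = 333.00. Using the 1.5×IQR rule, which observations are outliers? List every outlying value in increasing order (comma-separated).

27, 32

IQR = Q3 − Q1 = 333.00 − 219.50 = 113.50.
Lower fence = Q1 − 1.5·IQR = 219.50 − 170.25 = 49.25.
Upper fence = Q3 + 1.5·IQR = 333.00 + 170.25 = 503.25.
27 < 49.25 → outlier.
32 < 49.25 → outlier.
All remaining values lie within [49.25, 503.25].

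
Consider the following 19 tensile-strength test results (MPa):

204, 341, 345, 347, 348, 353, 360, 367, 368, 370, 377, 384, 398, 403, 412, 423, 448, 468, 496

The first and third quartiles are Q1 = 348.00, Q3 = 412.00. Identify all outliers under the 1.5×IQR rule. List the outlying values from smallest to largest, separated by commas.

204

IQR = Q3 − Q1 = 412.00 − 348.00 = 64.00.
Lower fence = Q1 − 1.5·IQR = 348.00 − 96.00 = 252.00.
Upper fence = Q3 + 1.5·IQR = 412.00 + 96.00 = 508.00.
204 < 252.00 → outlier.
All remaining values lie within [252.00, 508.00].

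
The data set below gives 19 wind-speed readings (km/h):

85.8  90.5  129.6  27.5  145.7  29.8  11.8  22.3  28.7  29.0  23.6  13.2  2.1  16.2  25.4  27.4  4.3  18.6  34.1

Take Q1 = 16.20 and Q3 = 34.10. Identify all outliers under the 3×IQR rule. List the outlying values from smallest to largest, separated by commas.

90.5, 129.6, 145.7

IQR = Q3 − Q1 = 34.10 − 16.20 = 17.90.
Lower fence = Q1 − 3·IQR = 16.20 − 53.70 = -37.50.
Upper fence = Q3 + 3·IQR = 34.10 + 53.70 = 87.80.
90.5 > 87.80 → outlier.
129.6 > 87.80 → outlier.
145.7 > 87.80 → outlier.
All remaining values lie within [-37.50, 87.80].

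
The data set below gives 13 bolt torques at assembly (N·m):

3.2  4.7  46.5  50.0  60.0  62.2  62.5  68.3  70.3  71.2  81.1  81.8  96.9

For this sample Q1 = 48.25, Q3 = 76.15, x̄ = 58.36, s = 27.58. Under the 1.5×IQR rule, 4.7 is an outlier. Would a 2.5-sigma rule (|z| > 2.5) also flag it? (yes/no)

no

z = (4.7 − 58.36) / 27.58 = -1.95.
|z| = 1.95 ≤ 2.5.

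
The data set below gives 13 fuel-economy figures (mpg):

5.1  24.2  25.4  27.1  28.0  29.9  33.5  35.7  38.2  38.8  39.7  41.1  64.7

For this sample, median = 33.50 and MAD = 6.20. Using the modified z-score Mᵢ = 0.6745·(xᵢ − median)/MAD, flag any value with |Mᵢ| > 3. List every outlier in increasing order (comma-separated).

5.1, 64.7

|Mᵢ| > 3 ⇔ |xᵢ − 33.50| > 3·6.20/0.6745 = 27.58.
So outliers lie outside [5.92, 61.08].
5.1: M = -3.09 → outlier.
64.7: M = 3.39 → outlier.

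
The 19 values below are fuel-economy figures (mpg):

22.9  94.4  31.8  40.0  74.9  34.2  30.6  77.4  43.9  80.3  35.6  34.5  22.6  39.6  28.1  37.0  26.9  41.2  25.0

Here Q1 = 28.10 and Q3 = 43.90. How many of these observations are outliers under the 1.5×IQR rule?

IQR = 15.80; fences at 28.10 − 23.70 = 4.40 and 43.90 + 23.70 = 67.60.
Outside the cutoffs: 74.9, 77.4, 80.3, 94.4.

4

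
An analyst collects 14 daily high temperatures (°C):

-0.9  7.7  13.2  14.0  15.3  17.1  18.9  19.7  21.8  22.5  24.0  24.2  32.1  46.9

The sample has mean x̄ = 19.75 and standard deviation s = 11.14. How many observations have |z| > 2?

1

Cutoffs: x̄ ± 2s = [-2.53, 42.03].
Outside the cutoffs: 46.9.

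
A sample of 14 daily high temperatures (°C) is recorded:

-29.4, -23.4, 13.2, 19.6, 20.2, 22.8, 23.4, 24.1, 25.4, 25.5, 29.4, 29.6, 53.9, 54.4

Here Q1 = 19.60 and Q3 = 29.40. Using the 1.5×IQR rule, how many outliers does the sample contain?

4

IQR = 9.80; fences at 19.60 − 14.70 = 4.90 and 29.40 + 14.70 = 44.10.
Outside the cutoffs: -29.4, -23.4, 53.9, 54.4.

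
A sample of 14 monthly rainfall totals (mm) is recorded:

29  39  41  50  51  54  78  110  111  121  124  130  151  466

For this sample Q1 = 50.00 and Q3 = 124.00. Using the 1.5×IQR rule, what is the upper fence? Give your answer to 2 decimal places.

IQR = Q3 − Q1 = 124.00 − 50.00 = 74.00.
Lower fence = Q1 − 1.5·IQR = 50.00 − 111.00 = -61.00.
Upper fence = Q3 + 1.5·IQR = 124.00 + 111.00 = 235.00.

235.00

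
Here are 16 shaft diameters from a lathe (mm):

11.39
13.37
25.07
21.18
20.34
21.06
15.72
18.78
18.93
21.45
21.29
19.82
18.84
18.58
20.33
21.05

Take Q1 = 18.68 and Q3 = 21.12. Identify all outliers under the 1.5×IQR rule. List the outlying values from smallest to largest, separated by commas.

11.39, 13.37, 25.07

IQR = Q3 − Q1 = 21.12 − 18.68 = 2.44.
Lower fence = Q1 − 1.5·IQR = 18.68 − 3.66 = 15.02.
Upper fence = Q3 + 1.5·IQR = 21.12 + 3.66 = 24.78.
11.39 < 15.02 → outlier.
13.37 < 15.02 → outlier.
25.07 > 24.78 → outlier.
All remaining values lie within [15.02, 24.78].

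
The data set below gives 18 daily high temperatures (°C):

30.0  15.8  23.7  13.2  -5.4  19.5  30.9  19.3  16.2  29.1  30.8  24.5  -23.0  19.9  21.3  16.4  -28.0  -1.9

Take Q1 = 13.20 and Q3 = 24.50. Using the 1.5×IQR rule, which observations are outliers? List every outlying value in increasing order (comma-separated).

IQR = Q3 − Q1 = 24.50 − 13.20 = 11.30.
Lower fence = Q1 − 1.5·IQR = 13.20 − 16.95 = -3.75.
Upper fence = Q3 + 1.5·IQR = 24.50 + 16.95 = 41.45.
-28.0 < -3.75 → outlier.
-23.0 < -3.75 → outlier.
-5.4 < -3.75 → outlier.
All remaining values lie within [-3.75, 41.45].

-28.0, -23.0, -5.4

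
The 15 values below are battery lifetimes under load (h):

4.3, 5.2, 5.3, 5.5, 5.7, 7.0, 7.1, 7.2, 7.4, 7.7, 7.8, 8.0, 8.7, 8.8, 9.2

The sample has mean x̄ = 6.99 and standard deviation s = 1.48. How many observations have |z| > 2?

0

Cutoffs: x̄ ± 2s = [4.03, 9.95].
Every value lies within the cutoffs.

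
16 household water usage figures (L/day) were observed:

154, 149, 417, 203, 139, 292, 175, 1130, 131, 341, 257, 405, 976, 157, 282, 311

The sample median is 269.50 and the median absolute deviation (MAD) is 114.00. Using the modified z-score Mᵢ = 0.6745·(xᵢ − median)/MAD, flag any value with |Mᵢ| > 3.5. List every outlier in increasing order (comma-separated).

|Mᵢ| > 3.5 ⇔ |xᵢ − 269.50| > 3.5·114.00/0.6745 = 591.55.
So outliers lie outside [-322.05, 861.05].
976: M = 4.18 → outlier.
1130: M = 5.09 → outlier.

976, 1130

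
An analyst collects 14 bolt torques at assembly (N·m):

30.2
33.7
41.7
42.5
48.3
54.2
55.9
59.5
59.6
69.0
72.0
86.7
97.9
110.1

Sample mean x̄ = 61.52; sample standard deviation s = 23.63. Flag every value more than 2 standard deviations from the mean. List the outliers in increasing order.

110.1

Cutoffs at x̄ ± 2s: 61.52 ± 2·23.63 = [14.26, 108.78].
110.1: z = 2.06, |z| > 2 → outlier.
Every other value lies within [14.26, 108.78].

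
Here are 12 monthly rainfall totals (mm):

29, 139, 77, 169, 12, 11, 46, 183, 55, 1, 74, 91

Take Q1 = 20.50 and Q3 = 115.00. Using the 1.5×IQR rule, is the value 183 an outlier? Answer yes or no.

no

IQR = Q3 − Q1 = 115.00 − 20.50 = 94.50.
Lower fence = Q1 − 1.5·IQR = 20.50 − 141.75 = -121.25.
Upper fence = Q3 + 1.5·IQR = 115.00 + 141.75 = 256.75.
183 lies within [-121.25, 256.75].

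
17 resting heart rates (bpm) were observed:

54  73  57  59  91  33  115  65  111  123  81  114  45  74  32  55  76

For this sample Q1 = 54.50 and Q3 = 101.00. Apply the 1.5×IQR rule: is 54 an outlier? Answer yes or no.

IQR = Q3 − Q1 = 101.00 − 54.50 = 46.50.
Lower fence = Q1 − 1.5·IQR = 54.50 − 69.75 = -15.25.
Upper fence = Q3 + 1.5·IQR = 101.00 + 69.75 = 170.75.
54 lies within [-15.25, 170.75].

no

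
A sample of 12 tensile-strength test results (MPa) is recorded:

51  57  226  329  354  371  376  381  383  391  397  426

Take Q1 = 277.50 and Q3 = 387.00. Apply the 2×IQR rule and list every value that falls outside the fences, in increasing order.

IQR = Q3 − Q1 = 387.00 − 277.50 = 109.50.
Lower fence = Q1 − 2·IQR = 277.50 − 219.00 = 58.50.
Upper fence = Q3 + 2·IQR = 387.00 + 219.00 = 606.00.
51 < 58.50 → outlier.
57 < 58.50 → outlier.
All remaining values lie within [58.50, 606.00].

51, 57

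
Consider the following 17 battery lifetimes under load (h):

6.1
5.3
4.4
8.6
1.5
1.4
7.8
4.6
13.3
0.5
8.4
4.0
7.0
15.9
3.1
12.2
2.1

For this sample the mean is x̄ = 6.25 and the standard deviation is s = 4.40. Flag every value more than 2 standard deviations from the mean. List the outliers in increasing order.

Cutoffs at x̄ ± 2s: 6.25 ± 2·4.40 = [-2.55, 15.05].
15.9: z = 2.19, |z| > 2 → outlier.
Every other value lies within [-2.55, 15.05].

15.9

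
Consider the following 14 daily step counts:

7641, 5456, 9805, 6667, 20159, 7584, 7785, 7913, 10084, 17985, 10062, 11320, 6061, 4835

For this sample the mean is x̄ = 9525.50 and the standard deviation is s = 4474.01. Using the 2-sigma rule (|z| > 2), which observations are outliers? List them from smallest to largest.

Cutoffs at x̄ ± 2s: 9525.50 ± 2·4474.01 = [577.48, 18473.52].
20159: z = 2.38, |z| > 2 → outlier.
Every other value lies within [577.48, 18473.52].

20159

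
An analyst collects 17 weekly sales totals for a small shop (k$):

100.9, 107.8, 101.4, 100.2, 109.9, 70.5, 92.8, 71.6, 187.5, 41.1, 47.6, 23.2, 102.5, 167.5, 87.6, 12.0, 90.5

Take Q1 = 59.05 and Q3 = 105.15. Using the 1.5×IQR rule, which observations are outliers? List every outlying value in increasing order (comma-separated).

IQR = Q3 − Q1 = 105.15 − 59.05 = 46.10.
Lower fence = Q1 − 1.5·IQR = 59.05 − 69.15 = -10.10.
Upper fence = Q3 + 1.5·IQR = 105.15 + 69.15 = 174.30.
187.5 > 174.30 → outlier.
All remaining values lie within [-10.10, 174.30].

187.5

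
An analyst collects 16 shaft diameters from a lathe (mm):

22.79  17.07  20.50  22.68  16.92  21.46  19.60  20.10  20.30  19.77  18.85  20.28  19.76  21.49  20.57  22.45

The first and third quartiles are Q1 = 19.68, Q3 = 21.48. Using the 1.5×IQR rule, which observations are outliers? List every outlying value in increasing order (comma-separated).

16.92

IQR = Q3 − Q1 = 21.48 − 19.68 = 1.80.
Lower fence = Q1 − 1.5·IQR = 19.68 − 2.70 = 16.98.
Upper fence = Q3 + 1.5·IQR = 21.48 + 2.70 = 24.18.
16.92 < 16.98 → outlier.
All remaining values lie within [16.98, 24.18].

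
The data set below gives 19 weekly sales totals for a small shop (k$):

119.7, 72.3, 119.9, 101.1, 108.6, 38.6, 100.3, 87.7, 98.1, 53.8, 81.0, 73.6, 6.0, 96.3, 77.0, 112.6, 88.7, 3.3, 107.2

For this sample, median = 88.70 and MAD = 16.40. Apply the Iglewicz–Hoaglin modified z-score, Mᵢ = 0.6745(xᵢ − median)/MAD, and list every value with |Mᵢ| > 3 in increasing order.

3.3, 6.0

|Mᵢ| > 3 ⇔ |xᵢ − 88.70| > 3·16.40/0.6745 = 72.94.
So outliers lie outside [15.76, 161.64].
3.3: M = -3.51 → outlier.
6.0: M = -3.40 → outlier.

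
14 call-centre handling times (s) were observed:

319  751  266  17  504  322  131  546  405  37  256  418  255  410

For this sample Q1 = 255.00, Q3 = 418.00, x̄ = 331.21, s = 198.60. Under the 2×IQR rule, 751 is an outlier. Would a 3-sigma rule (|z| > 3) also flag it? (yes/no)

no

z = (751 − 331.21) / 198.60 = 2.11.
|z| = 2.11 ≤ 3.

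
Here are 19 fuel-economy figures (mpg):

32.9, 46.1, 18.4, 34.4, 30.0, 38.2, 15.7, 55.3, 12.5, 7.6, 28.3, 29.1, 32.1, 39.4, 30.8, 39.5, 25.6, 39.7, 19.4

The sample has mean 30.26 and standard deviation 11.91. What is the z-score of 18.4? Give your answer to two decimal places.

z = (18.4 − 30.26) / 11.91 = -1.00.

-1.00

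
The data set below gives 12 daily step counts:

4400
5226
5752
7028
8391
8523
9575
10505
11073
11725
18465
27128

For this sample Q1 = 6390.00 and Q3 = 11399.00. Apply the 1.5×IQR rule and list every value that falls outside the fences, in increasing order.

27128

IQR = Q3 − Q1 = 11399.00 − 6390.00 = 5009.00.
Lower fence = Q1 − 1.5·IQR = 6390.00 − 7513.50 = -1123.50.
Upper fence = Q3 + 1.5·IQR = 11399.00 + 7513.50 = 18912.50.
27128 > 18912.50 → outlier.
All remaining values lie within [-1123.50, 18912.50].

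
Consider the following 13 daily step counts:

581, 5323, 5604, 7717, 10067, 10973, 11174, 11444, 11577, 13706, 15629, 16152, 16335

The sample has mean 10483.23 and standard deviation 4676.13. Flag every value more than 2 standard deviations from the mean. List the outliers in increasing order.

Cutoffs at x̄ ± 2s: 10483.23 ± 2·4676.13 = [1130.97, 19835.49].
581: z = -2.12, |z| > 2 → outlier.
Every other value lies within [1130.97, 19835.49].

581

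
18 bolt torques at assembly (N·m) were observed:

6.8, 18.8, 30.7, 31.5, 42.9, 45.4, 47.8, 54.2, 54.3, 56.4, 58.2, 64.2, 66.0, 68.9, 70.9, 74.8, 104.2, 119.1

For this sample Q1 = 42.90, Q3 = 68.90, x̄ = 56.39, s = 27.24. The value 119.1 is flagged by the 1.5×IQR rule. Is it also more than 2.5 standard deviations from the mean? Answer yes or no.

no

z = (119.1 − 56.39) / 27.24 = 2.30.
|z| = 2.30 ≤ 2.5.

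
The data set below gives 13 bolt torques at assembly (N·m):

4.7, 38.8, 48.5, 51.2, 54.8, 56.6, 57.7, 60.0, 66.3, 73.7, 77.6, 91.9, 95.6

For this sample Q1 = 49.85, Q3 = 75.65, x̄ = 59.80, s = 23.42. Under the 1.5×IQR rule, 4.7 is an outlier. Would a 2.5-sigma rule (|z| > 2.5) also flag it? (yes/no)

z = (4.7 − 59.80) / 23.42 = -2.35.
|z| = 2.35 ≤ 2.5.

no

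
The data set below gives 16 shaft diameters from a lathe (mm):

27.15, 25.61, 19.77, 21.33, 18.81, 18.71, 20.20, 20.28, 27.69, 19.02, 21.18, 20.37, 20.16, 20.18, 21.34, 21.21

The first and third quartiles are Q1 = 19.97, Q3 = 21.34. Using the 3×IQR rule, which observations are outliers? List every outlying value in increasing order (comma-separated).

25.61, 27.15, 27.69

IQR = Q3 − Q1 = 21.34 − 19.97 = 1.37.
Lower fence = Q1 − 3·IQR = 19.97 − 4.11 = 15.86.
Upper fence = Q3 + 3·IQR = 21.34 + 4.11 = 25.45.
25.61 > 25.45 → outlier.
27.15 > 25.45 → outlier.
27.69 > 25.45 → outlier.
All remaining values lie within [15.86, 25.45].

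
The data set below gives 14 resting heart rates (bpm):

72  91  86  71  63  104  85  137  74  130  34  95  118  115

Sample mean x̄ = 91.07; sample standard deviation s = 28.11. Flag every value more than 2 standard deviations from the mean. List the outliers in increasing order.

Cutoffs at x̄ ± 2s: 91.07 ± 2·28.11 = [34.85, 147.29].
34: z = -2.03, |z| > 2 → outlier.
Every other value lies within [34.85, 147.29].

34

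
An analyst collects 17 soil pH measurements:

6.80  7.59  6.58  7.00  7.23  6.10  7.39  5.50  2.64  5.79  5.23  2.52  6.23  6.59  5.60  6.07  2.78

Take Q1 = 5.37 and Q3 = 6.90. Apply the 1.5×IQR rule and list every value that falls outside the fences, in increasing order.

IQR = Q3 − Q1 = 6.90 − 5.37 = 1.53.
Lower fence = Q1 − 1.5·IQR = 5.37 − 2.295 = 3.075.
Upper fence = Q3 + 1.5·IQR = 6.90 + 2.295 = 9.195.
2.52 < 3.075 → outlier.
2.64 < 3.075 → outlier.
2.78 < 3.075 → outlier.
All remaining values lie within [3.075, 9.195].

2.52, 2.64, 2.78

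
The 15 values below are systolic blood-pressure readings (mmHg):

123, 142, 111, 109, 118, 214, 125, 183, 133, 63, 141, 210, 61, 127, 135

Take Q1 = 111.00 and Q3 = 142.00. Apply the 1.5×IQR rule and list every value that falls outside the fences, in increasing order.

61, 63, 210, 214

IQR = Q3 − Q1 = 142.00 − 111.00 = 31.00.
Lower fence = Q1 − 1.5·IQR = 111.00 − 46.50 = 64.50.
Upper fence = Q3 + 1.5·IQR = 142.00 + 46.50 = 188.50.
61 < 64.50 → outlier.
63 < 64.50 → outlier.
210 > 188.50 → outlier.
214 > 188.50 → outlier.
All remaining values lie within [64.50, 188.50].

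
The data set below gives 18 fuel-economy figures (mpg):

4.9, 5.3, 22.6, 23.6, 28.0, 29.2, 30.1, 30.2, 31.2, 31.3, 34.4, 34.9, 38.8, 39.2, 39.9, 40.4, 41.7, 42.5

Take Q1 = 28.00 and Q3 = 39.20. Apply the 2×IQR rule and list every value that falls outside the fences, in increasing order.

4.9, 5.3

IQR = Q3 − Q1 = 39.20 − 28.00 = 11.20.
Lower fence = Q1 − 2·IQR = 28.00 − 22.40 = 5.60.
Upper fence = Q3 + 2·IQR = 39.20 + 22.40 = 61.60.
4.9 < 5.60 → outlier.
5.3 < 5.60 → outlier.
All remaining values lie within [5.60, 61.60].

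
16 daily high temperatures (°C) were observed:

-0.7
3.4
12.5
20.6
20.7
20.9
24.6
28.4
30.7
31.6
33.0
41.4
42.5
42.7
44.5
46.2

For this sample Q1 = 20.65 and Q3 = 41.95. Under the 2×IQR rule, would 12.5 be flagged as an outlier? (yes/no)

IQR = Q3 − Q1 = 41.95 − 20.65 = 21.30.
Lower fence = Q1 − 2·IQR = 20.65 − 42.60 = -21.95.
Upper fence = Q3 + 2·IQR = 41.95 + 42.60 = 84.55.
12.5 lies within [-21.95, 84.55].

no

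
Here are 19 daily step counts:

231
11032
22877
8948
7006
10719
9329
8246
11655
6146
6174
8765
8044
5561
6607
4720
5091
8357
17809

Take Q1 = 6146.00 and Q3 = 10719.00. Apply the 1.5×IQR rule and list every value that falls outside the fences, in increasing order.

IQR = Q3 − Q1 = 10719.00 − 6146.00 = 4573.00.
Lower fence = Q1 − 1.5·IQR = 6146.00 − 6859.50 = -713.50.
Upper fence = Q3 + 1.5·IQR = 10719.00 + 6859.50 = 17578.50.
17809 > 17578.50 → outlier.
22877 > 17578.50 → outlier.
All remaining values lie within [-713.50, 17578.50].

17809, 22877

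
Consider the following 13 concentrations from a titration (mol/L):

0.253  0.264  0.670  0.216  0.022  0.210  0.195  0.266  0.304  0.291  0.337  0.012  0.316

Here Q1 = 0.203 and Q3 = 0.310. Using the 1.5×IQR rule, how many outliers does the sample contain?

IQR = 0.107; fences at 0.203 − 0.1605 = 0.0425 and 0.310 + 0.1605 = 0.4705.
Outside the cutoffs: 0.012, 0.022, 0.670.

3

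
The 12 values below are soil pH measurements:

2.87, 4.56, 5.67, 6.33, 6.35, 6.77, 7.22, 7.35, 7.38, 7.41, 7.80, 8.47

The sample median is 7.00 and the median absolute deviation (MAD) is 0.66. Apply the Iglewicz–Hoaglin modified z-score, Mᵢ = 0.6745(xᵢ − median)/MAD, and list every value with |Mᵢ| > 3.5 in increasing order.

2.87

|Mᵢ| > 3.5 ⇔ |xᵢ − 7.00| > 3.5·0.66/0.6745 = 3.42.
So outliers lie outside [3.58, 10.42].
2.87: M = -4.22 → outlier.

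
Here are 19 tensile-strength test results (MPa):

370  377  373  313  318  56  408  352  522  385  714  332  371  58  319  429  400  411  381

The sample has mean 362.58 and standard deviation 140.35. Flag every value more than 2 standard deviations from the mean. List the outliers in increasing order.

Cutoffs at x̄ ± 2s: 362.58 ± 2·140.35 = [81.88, 643.28].
56: z = -2.18, |z| > 2 → outlier.
58: z = -2.17, |z| > 2 → outlier.
714: z = 2.50, |z| > 2 → outlier.
Every other value lies within [81.88, 643.28].

56, 58, 714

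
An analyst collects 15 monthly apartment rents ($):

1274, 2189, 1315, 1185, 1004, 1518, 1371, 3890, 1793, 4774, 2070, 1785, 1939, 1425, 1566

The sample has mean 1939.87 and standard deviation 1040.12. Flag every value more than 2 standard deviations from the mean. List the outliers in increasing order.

Cutoffs at x̄ ± 2s: 1939.87 ± 2·1040.12 = [-140.37, 4020.11].
4774: z = 2.72, |z| > 2 → outlier.
Every other value lies within [-140.37, 4020.11].

4774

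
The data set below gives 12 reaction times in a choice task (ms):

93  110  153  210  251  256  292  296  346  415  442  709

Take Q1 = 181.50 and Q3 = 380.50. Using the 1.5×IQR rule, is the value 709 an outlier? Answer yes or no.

IQR = Q3 − Q1 = 380.50 − 181.50 = 199.00.
Lower fence = Q1 − 1.5·IQR = 181.50 − 298.50 = -117.00.
Upper fence = Q3 + 1.5·IQR = 380.50 + 298.50 = 679.00.
709 lies above the upper fence.

yes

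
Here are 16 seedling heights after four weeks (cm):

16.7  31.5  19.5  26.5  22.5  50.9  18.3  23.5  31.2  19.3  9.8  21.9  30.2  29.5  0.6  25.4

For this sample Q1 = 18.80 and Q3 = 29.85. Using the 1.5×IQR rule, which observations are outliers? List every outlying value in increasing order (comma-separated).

0.6, 50.9

IQR = Q3 − Q1 = 29.85 − 18.80 = 11.05.
Lower fence = Q1 − 1.5·IQR = 18.80 − 16.575 = 2.225.
Upper fence = Q3 + 1.5·IQR = 29.85 + 16.575 = 46.425.
0.6 < 2.225 → outlier.
50.9 > 46.425 → outlier.
All remaining values lie within [2.225, 46.425].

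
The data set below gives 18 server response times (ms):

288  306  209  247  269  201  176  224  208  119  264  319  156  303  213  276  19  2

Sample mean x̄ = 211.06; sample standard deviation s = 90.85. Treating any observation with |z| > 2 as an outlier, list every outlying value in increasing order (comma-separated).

Cutoffs at x̄ ± 2s: 211.06 ± 2·90.85 = [29.36, 392.76].
2: z = -2.30, |z| > 2 → outlier.
19: z = -2.11, |z| > 2 → outlier.
Every other value lies within [29.36, 392.76].

2, 19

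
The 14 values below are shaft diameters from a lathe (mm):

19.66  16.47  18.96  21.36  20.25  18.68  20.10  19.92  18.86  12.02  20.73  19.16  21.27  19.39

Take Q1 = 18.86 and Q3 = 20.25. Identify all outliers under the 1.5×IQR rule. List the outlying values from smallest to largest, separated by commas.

IQR = Q3 − Q1 = 20.25 − 18.86 = 1.39.
Lower fence = Q1 − 1.5·IQR = 18.86 − 2.085 = 16.775.
Upper fence = Q3 + 1.5·IQR = 20.25 + 2.085 = 22.335.
12.02 < 16.775 → outlier.
16.47 < 16.775 → outlier.
All remaining values lie within [16.775, 22.335].

12.02, 16.47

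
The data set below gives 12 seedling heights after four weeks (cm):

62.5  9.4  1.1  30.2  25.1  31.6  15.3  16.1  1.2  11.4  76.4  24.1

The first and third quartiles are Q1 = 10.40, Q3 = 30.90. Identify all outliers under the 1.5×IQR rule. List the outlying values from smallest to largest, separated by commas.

62.5, 76.4

IQR = Q3 − Q1 = 30.90 − 10.40 = 20.50.
Lower fence = Q1 − 1.5·IQR = 10.40 − 30.75 = -20.35.
Upper fence = Q3 + 1.5·IQR = 30.90 + 30.75 = 61.65.
62.5 > 61.65 → outlier.
76.4 > 61.65 → outlier.
All remaining values lie within [-20.35, 61.65].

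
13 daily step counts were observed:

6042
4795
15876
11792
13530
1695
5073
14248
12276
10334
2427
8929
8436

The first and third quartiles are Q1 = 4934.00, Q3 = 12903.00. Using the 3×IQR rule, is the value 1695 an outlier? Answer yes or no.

IQR = Q3 − Q1 = 12903.00 − 4934.00 = 7969.00.
Lower fence = Q1 − 3·IQR = 4934.00 − 23907.00 = -18973.00.
Upper fence = Q3 + 3·IQR = 12903.00 + 23907.00 = 36810.00.
1695 lies within [-18973.00, 36810.00].

no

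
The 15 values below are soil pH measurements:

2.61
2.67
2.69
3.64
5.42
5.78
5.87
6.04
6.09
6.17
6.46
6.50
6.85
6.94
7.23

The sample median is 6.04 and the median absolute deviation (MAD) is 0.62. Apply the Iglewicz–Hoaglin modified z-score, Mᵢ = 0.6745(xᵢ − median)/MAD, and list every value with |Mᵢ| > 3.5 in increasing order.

|Mᵢ| > 3.5 ⇔ |xᵢ − 6.04| > 3.5·0.62/0.6745 = 3.22.
So outliers lie outside [2.82, 9.26].
2.61: M = -3.73 → outlier.
2.67: M = -3.67 → outlier.
2.69: M = -3.64 → outlier.

2.61, 2.67, 2.69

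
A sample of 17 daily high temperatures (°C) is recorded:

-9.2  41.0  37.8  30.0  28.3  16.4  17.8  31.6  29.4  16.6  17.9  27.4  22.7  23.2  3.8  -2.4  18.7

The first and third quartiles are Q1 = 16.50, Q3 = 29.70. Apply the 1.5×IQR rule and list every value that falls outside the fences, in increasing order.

-9.2

IQR = Q3 − Q1 = 29.70 − 16.50 = 13.20.
Lower fence = Q1 − 1.5·IQR = 16.50 − 19.80 = -3.30.
Upper fence = Q3 + 1.5·IQR = 29.70 + 19.80 = 49.50.
-9.2 < -3.30 → outlier.
All remaining values lie within [-3.30, 49.50].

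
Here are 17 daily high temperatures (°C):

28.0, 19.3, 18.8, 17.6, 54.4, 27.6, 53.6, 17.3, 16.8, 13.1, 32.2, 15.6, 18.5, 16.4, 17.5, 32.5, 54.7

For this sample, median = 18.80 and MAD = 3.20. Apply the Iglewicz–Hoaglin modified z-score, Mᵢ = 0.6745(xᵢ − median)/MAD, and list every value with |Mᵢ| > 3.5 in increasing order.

53.6, 54.4, 54.7

|Mᵢ| > 3.5 ⇔ |xᵢ − 18.80| > 3.5·3.20/0.6745 = 16.60.
So outliers lie outside [2.20, 35.40].
53.6: M = 7.34 → outlier.
54.4: M = 7.50 → outlier.
54.7: M = 7.57 → outlier.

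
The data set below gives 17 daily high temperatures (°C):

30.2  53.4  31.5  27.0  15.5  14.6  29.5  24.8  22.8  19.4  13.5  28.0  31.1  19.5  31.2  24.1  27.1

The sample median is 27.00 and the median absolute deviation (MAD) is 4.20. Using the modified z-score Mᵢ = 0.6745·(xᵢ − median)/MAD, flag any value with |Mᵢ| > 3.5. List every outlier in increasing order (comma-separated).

53.4

|Mᵢ| > 3.5 ⇔ |xᵢ − 27.00| > 3.5·4.20/0.6745 = 21.79.
So outliers lie outside [5.21, 48.79].
53.4: M = 4.24 → outlier.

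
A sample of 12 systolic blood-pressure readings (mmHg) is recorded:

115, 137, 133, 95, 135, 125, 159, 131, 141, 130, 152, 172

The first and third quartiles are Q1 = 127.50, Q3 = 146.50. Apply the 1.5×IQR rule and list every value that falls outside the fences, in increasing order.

95

IQR = Q3 − Q1 = 146.50 − 127.50 = 19.00.
Lower fence = Q1 − 1.5·IQR = 127.50 − 28.50 = 99.00.
Upper fence = Q3 + 1.5·IQR = 146.50 + 28.50 = 175.00.
95 < 99.00 → outlier.
All remaining values lie within [99.00, 175.00].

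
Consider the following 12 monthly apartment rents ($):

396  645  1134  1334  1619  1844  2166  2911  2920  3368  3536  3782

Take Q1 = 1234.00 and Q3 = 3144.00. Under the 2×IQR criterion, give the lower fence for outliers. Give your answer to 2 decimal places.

IQR = Q3 − Q1 = 3144.00 − 1234.00 = 1910.00.
Lower fence = Q1 − 2·IQR = 1234.00 − 3820.00 = -2586.00.
Upper fence = Q3 + 2·IQR = 3144.00 + 3820.00 = 6964.00.

-2586.00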